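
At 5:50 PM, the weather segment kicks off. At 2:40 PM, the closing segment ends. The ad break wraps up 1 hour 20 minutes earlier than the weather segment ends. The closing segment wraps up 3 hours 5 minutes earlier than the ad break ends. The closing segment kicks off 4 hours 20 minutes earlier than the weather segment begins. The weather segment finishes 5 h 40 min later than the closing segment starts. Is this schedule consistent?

No

The closing segment starts at 5:50 PM − 260 min = 1:30 PM.
The weather segment ends at 1:30 PM + 340 min = 7:10 PM.
The ad break ends at 7:10 PM − 80 min = 5:50 PM.
The closing segment ends at 5:50 PM − 185 min = 2:45 PM.
But the closing segment is also said to end at 2:40 PM — a 5-minute conflict.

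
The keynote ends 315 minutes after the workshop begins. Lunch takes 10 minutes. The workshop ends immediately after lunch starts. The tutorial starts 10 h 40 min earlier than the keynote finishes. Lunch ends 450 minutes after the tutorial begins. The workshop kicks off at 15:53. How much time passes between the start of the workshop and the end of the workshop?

The keynote ends at 15:53 + 315 min = 21:08.
The tutorial starts at 21:08 − 640 min = 10:28.
Lunch ends at 10:28 + 450 min = 17:58.
Lunch starts at 17:58 − 10 min = 17:48.
So the workshop ends at 17:48.
From 15:53 to 17:48 is 1 h 55 min.

1 h 55 min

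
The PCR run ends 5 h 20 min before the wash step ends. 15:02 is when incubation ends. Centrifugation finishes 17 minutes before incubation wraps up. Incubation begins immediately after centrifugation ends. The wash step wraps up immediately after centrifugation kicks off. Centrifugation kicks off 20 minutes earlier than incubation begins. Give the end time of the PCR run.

Centrifugation ends at 15:02 − 17 min = 14:45.
So incubation starts at 14:45.
Centrifugation starts at 14:45 − 20 min = 14:25.
So the wash step ends at 14:25.
The PCR run ends at 14:25 − 320 min = 09:05.

09:05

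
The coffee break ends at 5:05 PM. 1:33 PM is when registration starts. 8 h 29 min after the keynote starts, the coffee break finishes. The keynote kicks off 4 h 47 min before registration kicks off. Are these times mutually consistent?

No

The keynote starts at 1:33 PM − 287 min = 8:46 AM.
The coffee break ends at 8:46 AM + 509 min = 5:15 PM.
But the coffee break is also said to end at 5:05 PM — a 10-minute conflict.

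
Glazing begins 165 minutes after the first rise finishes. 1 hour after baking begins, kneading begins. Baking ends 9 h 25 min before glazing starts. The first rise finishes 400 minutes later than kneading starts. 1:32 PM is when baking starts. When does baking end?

2:32 PM

Kneading starts at 1:32 PM + 60 min = 2:32 PM.
The first rise ends at 2:32 PM + 400 min = 9:12 PM.
Glazing starts at 9:12 PM + 165 min = 11:57 PM.
Baking ends at 11:57 PM − 565 min = 2:32 PM.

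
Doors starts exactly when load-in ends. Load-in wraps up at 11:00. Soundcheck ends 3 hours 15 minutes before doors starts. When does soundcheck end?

Doors starts at 11:00.
Soundcheck ends at 11:00 − 195 min = 07:45.

07:45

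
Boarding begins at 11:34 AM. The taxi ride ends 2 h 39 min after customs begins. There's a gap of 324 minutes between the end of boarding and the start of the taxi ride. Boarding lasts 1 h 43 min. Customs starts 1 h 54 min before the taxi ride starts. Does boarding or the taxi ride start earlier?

Boarding ends at 11:34 AM + 103 min = 1:17 PM.
The taxi ride starts at 1:17 PM + 324 min = 6:41 PM.
Boarding starts at 11:34 AM and the taxi ride starts at 6:41 PM, so boarding is first.

boarding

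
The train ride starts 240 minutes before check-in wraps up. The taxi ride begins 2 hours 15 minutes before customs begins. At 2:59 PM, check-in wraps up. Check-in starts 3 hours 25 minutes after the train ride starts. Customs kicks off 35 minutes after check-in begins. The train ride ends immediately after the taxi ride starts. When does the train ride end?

The train ride starts at 2:59 PM − 240 min = 10:59 AM.
Check-in starts at 10:59 AM + 205 min = 2:24 PM.
Customs starts at 2:24 PM + 35 min = 2:59 PM.
The taxi ride starts at 2:59 PM − 135 min = 12:44 PM.
So the train ride ends at 12:44 PM.

12:44 PM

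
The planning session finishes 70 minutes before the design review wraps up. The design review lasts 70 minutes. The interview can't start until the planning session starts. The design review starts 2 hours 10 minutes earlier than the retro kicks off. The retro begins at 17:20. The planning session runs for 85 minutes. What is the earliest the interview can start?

13:45

The design review starts at 17:20 − 130 min = 15:10.
The design review ends at 15:10 + 70 min = 16:20.
The planning session ends at 16:20 − 70 min = 15:10.
The planning session starts at 15:10 − 85 min = 13:45.
The interview is bounded by the planning session, so the earliest it can start is 13:45.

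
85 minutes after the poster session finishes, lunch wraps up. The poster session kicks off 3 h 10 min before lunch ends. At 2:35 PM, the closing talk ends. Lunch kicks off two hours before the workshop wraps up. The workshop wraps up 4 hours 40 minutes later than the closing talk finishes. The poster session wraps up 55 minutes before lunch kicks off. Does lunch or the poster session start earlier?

the poster session

The workshop ends at 2:35 PM + 280 min = 7:15 PM.
Lunch starts at 7:15 PM − 120 min = 5:15 PM.
The poster session ends at 5:15 PM − 55 min = 4:20 PM.
Lunch ends at 4:20 PM + 85 min = 5:45 PM.
The poster session starts at 5:45 PM − 190 min = 2:35 PM.
Lunch starts at 5:15 PM and the poster session starts at 2:35 PM, so the poster session is first.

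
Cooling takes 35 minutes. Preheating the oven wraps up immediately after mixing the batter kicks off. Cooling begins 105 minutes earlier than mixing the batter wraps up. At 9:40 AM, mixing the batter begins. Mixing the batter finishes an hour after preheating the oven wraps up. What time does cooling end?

9:30 AM

Preheating the oven ends at 9:40 AM.
Mixing the batter ends at 9:40 AM + 60 min = 10:40 AM.
Cooling starts at 10:40 AM − 105 min = 8:55 AM.
Cooling ends at 8:55 AM + 35 min = 9:30 AM.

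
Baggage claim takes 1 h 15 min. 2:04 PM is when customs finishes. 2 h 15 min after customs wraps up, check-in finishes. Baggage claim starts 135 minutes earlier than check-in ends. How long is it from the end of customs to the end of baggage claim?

75 minutes

Check-in ends at 2:04 PM + 135 min = 4:19 PM.
Baggage claim starts at 4:19 PM − 135 min = 2:04 PM.
Baggage claim ends at 2:04 PM + 75 min = 3:19 PM.
From 2:04 PM to 3:19 PM is 75 minutes.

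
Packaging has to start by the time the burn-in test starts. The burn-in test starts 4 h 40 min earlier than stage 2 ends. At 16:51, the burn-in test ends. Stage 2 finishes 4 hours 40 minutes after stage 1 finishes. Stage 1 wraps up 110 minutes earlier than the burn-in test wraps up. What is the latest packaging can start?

15:01

Stage 1 ends at 16:51 − 110 min = 15:01.
Stage 2 ends at 15:01 + 280 min = 19:41.
The burn-in test starts at 19:41 − 280 min = 15:01.
Packaging is bounded by the burn-in test, so the latest it can start is 15:01.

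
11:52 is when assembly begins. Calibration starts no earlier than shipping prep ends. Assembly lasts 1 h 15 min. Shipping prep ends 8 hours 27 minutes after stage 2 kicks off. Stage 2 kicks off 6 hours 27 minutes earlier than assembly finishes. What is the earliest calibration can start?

15:07

Assembly ends at 11:52 + 75 min = 13:07.
Stage 2 starts at 13:07 − 387 min = 06:40.
Shipping prep ends at 06:40 + 507 min = 15:07.
Calibration is bounded by shipping prep, so the earliest it can start is 15:07.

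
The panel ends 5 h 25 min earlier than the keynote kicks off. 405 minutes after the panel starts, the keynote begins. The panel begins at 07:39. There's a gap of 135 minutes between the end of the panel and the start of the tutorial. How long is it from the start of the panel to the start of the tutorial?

The keynote starts at 07:39 + 405 min = 14:24.
The panel ends at 14:24 − 325 min = 08:59.
The tutorial starts at 08:59 + 135 min = 11:14.
From 07:39 to 11:14 is 215 minutes.

215 minutes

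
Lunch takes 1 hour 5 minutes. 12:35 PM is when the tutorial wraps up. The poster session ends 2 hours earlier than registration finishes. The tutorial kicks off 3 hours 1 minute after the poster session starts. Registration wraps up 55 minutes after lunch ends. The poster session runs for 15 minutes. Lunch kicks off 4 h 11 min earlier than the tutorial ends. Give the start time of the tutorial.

11:10 AM

Lunch starts at 12:35 PM − 251 min = 8:24 AM.
Lunch ends at 8:24 AM + 65 min = 9:29 AM.
Registration ends at 9:29 AM + 55 min = 10:24 AM.
The poster session ends at 10:24 AM − 120 min = 8:24 AM.
The poster session starts at 8:24 AM − 15 min = 8:09 AM.
The tutorial starts at 8:09 AM + 181 min = 11:10 AM.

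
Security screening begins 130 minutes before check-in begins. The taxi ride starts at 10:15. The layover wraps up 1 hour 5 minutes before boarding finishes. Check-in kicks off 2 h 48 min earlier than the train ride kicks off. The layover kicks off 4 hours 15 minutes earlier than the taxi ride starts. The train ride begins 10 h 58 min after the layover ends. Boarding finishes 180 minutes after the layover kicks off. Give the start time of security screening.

13:55

The layover starts at 10:15 − 255 min = 06:00.
Boarding ends at 06:00 + 180 min = 09:00.
The layover ends at 09:00 − 65 min = 07:55.
The train ride starts at 07:55 + 658 min = 18:53.
Check-in starts at 18:53 − 168 min = 16:05.
Security screening starts at 16:05 − 130 min = 13:55.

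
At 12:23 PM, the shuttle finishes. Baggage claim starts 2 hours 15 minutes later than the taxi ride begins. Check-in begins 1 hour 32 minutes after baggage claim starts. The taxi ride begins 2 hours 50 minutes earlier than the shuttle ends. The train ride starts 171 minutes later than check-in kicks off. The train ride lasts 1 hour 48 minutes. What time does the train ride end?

5:59 PM

The taxi ride starts at 12:23 PM − 170 min = 9:33 AM.
Baggage claim starts at 9:33 AM + 135 min = 11:48 AM.
Check-in starts at 11:48 AM + 92 min = 1:20 PM.
The train ride starts at 1:20 PM + 171 min = 4:11 PM.
The train ride ends at 4:11 PM + 108 min = 5:59 PM.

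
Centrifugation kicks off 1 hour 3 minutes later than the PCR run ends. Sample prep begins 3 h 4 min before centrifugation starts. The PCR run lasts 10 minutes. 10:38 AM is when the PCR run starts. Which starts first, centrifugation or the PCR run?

The PCR run ends at 10:38 AM + 10 min = 10:48 AM.
Centrifugation starts at 10:48 AM + 63 min = 11:51 AM.
Centrifugation starts at 11:51 AM and the PCR run starts at 10:38 AM, so the PCR run is first.

the PCR run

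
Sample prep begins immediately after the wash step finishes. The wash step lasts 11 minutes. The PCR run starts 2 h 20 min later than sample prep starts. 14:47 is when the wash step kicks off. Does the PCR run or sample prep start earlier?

sample prep

The wash step ends at 14:47 + 11 min = 14:58.
So sample prep starts at 14:58.
The PCR run starts at 14:58 + 140 min = 17:18.
The PCR run starts at 17:18 and sample prep starts at 14:58, so sample prep is first.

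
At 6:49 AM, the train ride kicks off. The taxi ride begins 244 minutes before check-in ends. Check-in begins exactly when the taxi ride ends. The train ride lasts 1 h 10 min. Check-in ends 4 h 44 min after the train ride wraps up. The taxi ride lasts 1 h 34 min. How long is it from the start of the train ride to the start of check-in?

3 h 24 min

The train ride ends at 6:49 AM + 70 min = 7:59 AM.
Check-in ends at 7:59 AM + 284 min = 12:43 PM.
The taxi ride starts at 12:43 PM − 244 min = 8:39 AM.
The taxi ride ends at 8:39 AM + 94 min = 10:13 AM.
So check-in starts at 10:13 AM.
From 6:49 AM to 10:13 AM is 3 h 24 min.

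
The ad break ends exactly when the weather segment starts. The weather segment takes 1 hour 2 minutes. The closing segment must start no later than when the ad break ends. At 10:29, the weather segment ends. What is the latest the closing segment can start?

09:27

The weather segment starts at 10:29 − 62 min = 09:27.
So the ad break ends at 09:27.
The closing segment is bounded by the ad break, so the latest it can start is 09:27.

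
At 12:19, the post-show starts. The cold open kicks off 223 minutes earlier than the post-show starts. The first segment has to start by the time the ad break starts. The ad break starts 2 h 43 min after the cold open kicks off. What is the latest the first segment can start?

The cold open starts at 12:19 − 223 min = 08:36.
The ad break starts at 08:36 + 163 min = 11:19.
The first segment is bounded by the ad break, so the latest it can start is 11:19.

11:19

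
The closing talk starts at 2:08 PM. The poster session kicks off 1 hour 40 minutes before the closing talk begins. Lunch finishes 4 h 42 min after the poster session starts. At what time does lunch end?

5:10 PM

The poster session starts at 2:08 PM − 100 min = 12:28 PM.
Lunch ends at 12:28 PM + 282 min = 5:10 PM.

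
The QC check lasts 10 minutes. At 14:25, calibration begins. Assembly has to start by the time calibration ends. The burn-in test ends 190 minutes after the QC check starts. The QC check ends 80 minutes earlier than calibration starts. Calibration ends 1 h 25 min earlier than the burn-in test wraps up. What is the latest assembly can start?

14:40

The QC check ends at 14:25 − 80 min = 13:05.
The QC check starts at 13:05 − 10 min = 12:55.
The burn-in test ends at 12:55 + 190 min = 16:05.
Calibration ends at 16:05 − 85 min = 14:40.
Assembly is bounded by calibration, so the latest it can start is 14:40.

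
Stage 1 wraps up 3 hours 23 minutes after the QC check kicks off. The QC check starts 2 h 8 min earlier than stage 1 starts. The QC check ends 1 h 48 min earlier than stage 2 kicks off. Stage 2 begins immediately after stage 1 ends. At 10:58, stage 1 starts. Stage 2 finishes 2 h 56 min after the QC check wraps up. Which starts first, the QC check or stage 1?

the QC check

The QC check starts at 10:58 − 128 min = 08:50.
The QC check starts at 08:50 and stage 1 starts at 10:58, so the QC check is first.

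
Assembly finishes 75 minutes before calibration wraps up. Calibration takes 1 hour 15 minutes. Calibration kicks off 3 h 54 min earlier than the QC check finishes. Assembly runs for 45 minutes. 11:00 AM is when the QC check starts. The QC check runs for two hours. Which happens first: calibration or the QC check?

The QC check ends at 11:00 AM + 120 min = 1:00 PM.
Calibration starts at 1:00 PM − 234 min = 9:06 AM.
Calibration starts at 9:06 AM and the QC check starts at 11:00 AM, so calibration is first.

calibration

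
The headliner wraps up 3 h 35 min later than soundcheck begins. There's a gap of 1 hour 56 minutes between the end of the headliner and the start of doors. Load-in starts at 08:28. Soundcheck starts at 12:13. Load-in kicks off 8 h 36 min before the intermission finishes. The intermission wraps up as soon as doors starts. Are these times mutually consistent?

The headliner ends at 12:13 + 215 min = 15:48.
Doors starts at 15:48 + 116 min = 17:44.
So the intermission ends at 17:44.
Load-in starts at 17:44 − 516 min = 09:08.
But load-in is also said to start at 08:28 — a 40-minute conflict.

No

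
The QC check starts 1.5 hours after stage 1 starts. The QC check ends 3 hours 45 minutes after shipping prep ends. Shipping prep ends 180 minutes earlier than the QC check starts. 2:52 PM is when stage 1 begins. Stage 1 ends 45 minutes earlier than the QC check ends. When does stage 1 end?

The QC check starts at 2:52 PM + 90 min = 4:22 PM.
Shipping prep ends at 4:22 PM − 180 min = 1:22 PM.
The QC check ends at 1:22 PM + 225 min = 5:07 PM.
Stage 1 ends at 5:07 PM − 45 min = 4:22 PM.

4:22 PM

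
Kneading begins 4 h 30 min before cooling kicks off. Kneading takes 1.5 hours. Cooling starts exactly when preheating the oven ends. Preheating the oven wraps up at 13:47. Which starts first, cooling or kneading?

kneading

Cooling starts at 13:47.
Kneading starts at 13:47 − 270 min = 09:17.
Cooling starts at 13:47 and kneading starts at 09:17, so kneading is first.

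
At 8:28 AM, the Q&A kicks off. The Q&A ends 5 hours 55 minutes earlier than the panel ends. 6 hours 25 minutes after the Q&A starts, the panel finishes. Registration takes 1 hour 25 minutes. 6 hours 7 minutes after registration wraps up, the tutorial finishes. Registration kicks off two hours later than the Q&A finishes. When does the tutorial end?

The panel ends at 8:28 AM + 385 min = 2:53 PM.
The Q&A ends at 2:53 PM − 355 min = 8:58 AM.
Registration starts at 8:58 AM + 120 min = 10:58 AM.
Registration ends at 10:58 AM + 85 min = 12:23 PM.
The tutorial ends at 12:23 PM + 367 min = 6:30 PM.

6:30 PM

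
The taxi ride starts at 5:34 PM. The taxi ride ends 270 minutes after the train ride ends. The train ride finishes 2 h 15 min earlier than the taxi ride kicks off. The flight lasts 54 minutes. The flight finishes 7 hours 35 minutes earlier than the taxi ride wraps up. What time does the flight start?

The train ride ends at 5:34 PM − 135 min = 3:19 PM.
The taxi ride ends at 3:19 PM + 270 min = 7:49 PM.
The flight ends at 7:49 PM − 455 min = 12:14 PM.
The flight starts at 12:14 PM − 54 min = 11:20 AM.

11:20 AM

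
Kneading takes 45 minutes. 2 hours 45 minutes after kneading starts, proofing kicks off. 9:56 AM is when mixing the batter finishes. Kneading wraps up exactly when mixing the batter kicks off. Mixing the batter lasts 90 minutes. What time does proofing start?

10:26 AM

Mixing the batter starts at 9:56 AM − 90 min = 8:26 AM.
So kneading ends at 8:26 AM.
Kneading starts at 8:26 AM − 45 min = 7:41 AM.
Proofing starts at 7:41 AM + 165 min = 10:26 AM.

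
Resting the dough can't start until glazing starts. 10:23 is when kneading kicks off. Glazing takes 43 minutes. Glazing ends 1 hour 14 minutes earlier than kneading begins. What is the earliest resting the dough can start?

Glazing ends at 10:23 − 74 min = 09:09.
Glazing starts at 09:09 − 43 min = 08:26.
Resting the dough is bounded by glazing, so the earliest it can start is 08:26.

08:26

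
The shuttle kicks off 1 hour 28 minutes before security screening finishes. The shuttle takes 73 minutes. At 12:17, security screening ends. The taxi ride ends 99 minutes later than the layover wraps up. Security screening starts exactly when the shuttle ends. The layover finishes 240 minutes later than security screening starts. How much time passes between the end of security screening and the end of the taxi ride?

324 minutes

The shuttle starts at 12:17 − 88 min = 10:49.
The shuttle ends at 10:49 + 73 min = 12:02.
So security screening starts at 12:02.
The layover ends at 12:02 + 240 min = 16:02.
The taxi ride ends at 16:02 + 99 min = 17:41.
From 12:17 to 17:41 is 324 minutes.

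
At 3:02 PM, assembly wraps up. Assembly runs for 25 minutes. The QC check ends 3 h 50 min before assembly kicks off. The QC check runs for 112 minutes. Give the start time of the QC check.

8:55 AM

Assembly starts at 3:02 PM − 25 min = 2:37 PM.
The QC check ends at 2:37 PM − 230 min = 10:47 AM.
The QC check starts at 10:47 AM − 112 min = 8:55 AM.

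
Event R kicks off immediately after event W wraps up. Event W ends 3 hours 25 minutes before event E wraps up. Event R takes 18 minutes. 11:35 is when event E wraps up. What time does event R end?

08:28

Event W ends at 11:35 − 205 min = 08:10.
So event R starts at 08:10.
Event R ends at 08:10 + 18 min = 08:28.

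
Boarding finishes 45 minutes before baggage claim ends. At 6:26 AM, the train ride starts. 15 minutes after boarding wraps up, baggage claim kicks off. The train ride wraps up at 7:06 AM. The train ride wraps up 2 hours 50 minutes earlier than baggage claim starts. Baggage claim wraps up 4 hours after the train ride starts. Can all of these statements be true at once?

Yes

Baggage claim ends at 6:26 AM + 240 min = 10:26 AM.
Boarding ends at 10:26 AM − 45 min = 9:41 AM.
Baggage claim starts at 9:41 AM + 15 min = 9:56 AM.
The train ride ends at 9:56 AM − 170 min = 7:06 AM.
That matches the stated 7:06 AM, so the schedule is consistent.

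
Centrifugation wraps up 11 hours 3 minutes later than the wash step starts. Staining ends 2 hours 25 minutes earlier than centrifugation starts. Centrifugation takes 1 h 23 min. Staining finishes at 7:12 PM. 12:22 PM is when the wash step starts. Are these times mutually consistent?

Centrifugation ends at 12:22 PM + 663 min = 11:25 PM.
Centrifugation starts at 11:25 PM − 83 min = 10:02 PM.
Staining ends at 10:02 PM − 145 min = 7:37 PM.
But staining is also said to end at 7:12 PM — a 25-minute conflict.

No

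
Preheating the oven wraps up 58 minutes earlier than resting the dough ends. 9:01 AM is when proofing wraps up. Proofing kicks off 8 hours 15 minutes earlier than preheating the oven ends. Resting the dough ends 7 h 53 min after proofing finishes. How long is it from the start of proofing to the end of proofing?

Resting the dough ends at 9:01 AM + 473 min = 4:54 PM.
Preheating the oven ends at 4:54 PM − 58 min = 3:56 PM.
Proofing starts at 3:56 PM − 495 min = 7:41 AM.
From 7:41 AM to 9:01 AM is 1 h 20 min.

1 h 20 min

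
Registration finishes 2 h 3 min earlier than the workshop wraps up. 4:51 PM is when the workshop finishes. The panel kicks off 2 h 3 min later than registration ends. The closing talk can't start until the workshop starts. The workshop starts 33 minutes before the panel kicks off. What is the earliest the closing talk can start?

Registration ends at 4:51 PM − 123 min = 2:48 PM.
The panel starts at 2:48 PM + 123 min = 4:51 PM.
The workshop starts at 4:51 PM − 33 min = 4:18 PM.
The closing talk is bounded by the workshop, so the earliest it can start is 4:18 PM.

4:18 PM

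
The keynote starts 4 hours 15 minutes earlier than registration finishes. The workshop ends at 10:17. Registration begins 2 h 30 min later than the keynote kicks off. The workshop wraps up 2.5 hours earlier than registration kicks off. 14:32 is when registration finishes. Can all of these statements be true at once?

Yes

The keynote starts at 14:32 − 255 min = 10:17.
Registration starts at 10:17 + 150 min = 12:47.
The workshop ends at 12:47 − 150 min = 10:17.
That matches the stated 10:17, so the schedule is consistent.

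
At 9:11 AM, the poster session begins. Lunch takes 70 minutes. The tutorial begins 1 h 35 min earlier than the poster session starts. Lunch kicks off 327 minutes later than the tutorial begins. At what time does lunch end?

The tutorial starts at 9:11 AM − 95 min = 7:36 AM.
Lunch starts at 7:36 AM + 327 min = 1:03 PM.
Lunch ends at 1:03 PM + 70 min = 2:13 PM.

2:13 PM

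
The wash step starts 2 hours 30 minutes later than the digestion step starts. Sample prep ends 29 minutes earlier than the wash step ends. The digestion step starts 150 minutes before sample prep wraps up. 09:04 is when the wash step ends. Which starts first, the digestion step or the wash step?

the digestion step

Sample prep ends at 09:04 − 29 min = 08:35.
The digestion step starts at 08:35 − 150 min = 06:05.
The wash step starts at 06:05 + 150 min = 08:35.
The digestion step starts at 06:05 and the wash step starts at 08:35, so the digestion step is first.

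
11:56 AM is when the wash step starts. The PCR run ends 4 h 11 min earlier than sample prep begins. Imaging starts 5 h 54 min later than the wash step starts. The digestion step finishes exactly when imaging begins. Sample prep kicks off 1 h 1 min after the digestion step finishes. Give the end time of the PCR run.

Imaging starts at 11:56 AM + 354 min = 5:50 PM.
So the digestion step ends at 5:50 PM.
Sample prep starts at 5:50 PM + 61 min = 6:51 PM.
The PCR run ends at 6:51 PM − 251 min = 2:40 PM.

2:40 PM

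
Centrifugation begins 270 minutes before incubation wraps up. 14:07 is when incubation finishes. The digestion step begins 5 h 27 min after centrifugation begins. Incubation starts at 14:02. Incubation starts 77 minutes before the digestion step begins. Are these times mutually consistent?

No

Centrifugation starts at 14:07 − 270 min = 09:37.
The digestion step starts at 09:37 + 327 min = 15:04.
Incubation starts at 15:04 − 77 min = 13:47.
But incubation is also said to start at 14:02 — a 15-minute conflict.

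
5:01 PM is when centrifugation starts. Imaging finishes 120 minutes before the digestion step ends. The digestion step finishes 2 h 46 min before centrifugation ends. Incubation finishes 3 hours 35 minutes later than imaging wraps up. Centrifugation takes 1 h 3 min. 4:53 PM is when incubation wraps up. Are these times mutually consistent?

Yes

Centrifugation ends at 5:01 PM + 63 min = 6:04 PM.
The digestion step ends at 6:04 PM − 166 min = 3:18 PM.
Imaging ends at 3:18 PM − 120 min = 1:18 PM.
Incubation ends at 1:18 PM + 215 min = 4:53 PM.
That matches the stated 4:53 PM, so the schedule is consistent.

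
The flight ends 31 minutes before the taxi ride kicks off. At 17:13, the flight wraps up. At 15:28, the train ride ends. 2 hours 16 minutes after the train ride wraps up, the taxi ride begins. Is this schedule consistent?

Yes

The taxi ride starts at 15:28 + 136 min = 17:44.
The flight ends at 17:44 − 31 min = 17:13.
That matches the stated 17:13, so the schedule is consistent.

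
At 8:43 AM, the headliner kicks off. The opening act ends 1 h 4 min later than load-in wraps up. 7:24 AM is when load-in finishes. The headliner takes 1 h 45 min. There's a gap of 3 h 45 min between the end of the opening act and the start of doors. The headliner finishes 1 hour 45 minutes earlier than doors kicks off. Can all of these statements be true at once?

The opening act ends at 7:24 AM + 64 min = 8:28 AM.
Doors starts at 8:28 AM + 225 min = 12:13 PM.
The headliner ends at 12:13 PM − 105 min = 10:28 AM.
The headliner starts at 10:28 AM − 105 min = 8:43 AM.
That matches the stated 8:43 AM, so the schedule is consistent.

Yes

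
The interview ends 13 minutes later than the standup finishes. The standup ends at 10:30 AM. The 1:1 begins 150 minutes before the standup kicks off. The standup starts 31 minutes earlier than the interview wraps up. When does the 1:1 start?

The interview ends at 10:30 AM + 13 min = 10:43 AM.
The standup starts at 10:43 AM − 31 min = 10:12 AM.
The 1:1 starts at 10:12 AM − 150 min = 7:42 AM.

7:42 AM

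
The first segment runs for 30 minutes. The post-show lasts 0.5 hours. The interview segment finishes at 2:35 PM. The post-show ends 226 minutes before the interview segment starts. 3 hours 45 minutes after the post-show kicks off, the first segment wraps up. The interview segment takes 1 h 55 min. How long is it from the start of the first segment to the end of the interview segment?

The interview segment starts at 2:35 PM − 115 min = 12:40 PM.
The post-show ends at 12:40 PM − 226 min = 8:54 AM.
The post-show starts at 8:54 AM − 30 min = 8:24 AM.
The first segment ends at 8:24 AM + 225 min = 12:09 PM.
The first segment starts at 12:09 PM − 30 min = 11:39 AM.
From 11:39 AM to 2:35 PM is 2 hours 56 minutes.

2 hours 56 minutes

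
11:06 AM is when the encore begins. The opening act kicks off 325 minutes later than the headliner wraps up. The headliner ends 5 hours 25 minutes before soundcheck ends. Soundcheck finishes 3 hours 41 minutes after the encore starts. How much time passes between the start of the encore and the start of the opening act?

Soundcheck ends at 11:06 AM + 221 min = 2:47 PM.
The headliner ends at 2:47 PM − 325 min = 9:22 AM.
The opening act starts at 9:22 AM + 325 min = 2:47 PM.
From 11:06 AM to 2:47 PM is 3 h 41 min.

3 h 41 min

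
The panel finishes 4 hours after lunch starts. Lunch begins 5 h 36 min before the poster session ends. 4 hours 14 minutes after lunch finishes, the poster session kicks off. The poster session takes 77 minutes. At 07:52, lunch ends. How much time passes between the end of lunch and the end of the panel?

The poster session starts at 07:52 + 254 min = 12:06.
The poster session ends at 12:06 + 77 min = 13:23.
Lunch starts at 13:23 − 336 min = 07:47.
The panel ends at 07:47 + 240 min = 11:47.
From 07:52 to 11:47 is 3 h 55 min.

3 h 55 min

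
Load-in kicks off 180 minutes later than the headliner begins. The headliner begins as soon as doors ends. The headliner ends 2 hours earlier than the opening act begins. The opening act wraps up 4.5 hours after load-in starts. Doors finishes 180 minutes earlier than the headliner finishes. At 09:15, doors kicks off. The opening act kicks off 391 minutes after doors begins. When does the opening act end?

18:16

The opening act starts at 09:15 + 391 min = 15:46.
The headliner ends at 15:46 − 120 min = 13:46.
Doors ends at 13:46 − 180 min = 10:46.
So the headliner starts at 10:46.
Load-in starts at 10:46 + 180 min = 13:46.
The opening act ends at 13:46 + 270 min = 18:16.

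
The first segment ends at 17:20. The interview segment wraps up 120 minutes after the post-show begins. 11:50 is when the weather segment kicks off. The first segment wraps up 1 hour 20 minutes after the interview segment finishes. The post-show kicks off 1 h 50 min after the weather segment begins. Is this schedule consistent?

No

The post-show starts at 11:50 + 110 min = 13:40.
The interview segment ends at 13:40 + 120 min = 15:40.
The first segment ends at 15:40 + 80 min = 17:00.
But the first segment is also said to end at 17:20 — a 20-minute conflict.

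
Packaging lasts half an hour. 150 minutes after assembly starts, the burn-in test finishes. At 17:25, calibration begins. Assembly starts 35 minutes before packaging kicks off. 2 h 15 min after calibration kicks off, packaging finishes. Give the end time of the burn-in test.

21:05

Packaging ends at 17:25 + 135 min = 19:40.
Packaging starts at 19:40 − 30 min = 19:10.
Assembly starts at 19:10 − 35 min = 18:35.
The burn-in test ends at 18:35 + 150 min = 21:05.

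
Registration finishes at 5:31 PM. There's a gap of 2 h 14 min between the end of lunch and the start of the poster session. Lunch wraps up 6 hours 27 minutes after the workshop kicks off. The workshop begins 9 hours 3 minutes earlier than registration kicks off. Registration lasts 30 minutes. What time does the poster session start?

Registration starts at 5:31 PM − 30 min = 5:01 PM.
The workshop starts at 5:01 PM − 543 min = 7:58 AM.
Lunch ends at 7:58 AM + 387 min = 2:25 PM.
The poster session starts at 2:25 PM + 134 min = 4:39 PM.

4:39 PM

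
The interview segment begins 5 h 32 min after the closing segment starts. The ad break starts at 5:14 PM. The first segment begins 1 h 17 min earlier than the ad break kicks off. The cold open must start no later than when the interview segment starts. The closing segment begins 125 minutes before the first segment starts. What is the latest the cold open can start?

7:24 PM

The first segment starts at 5:14 PM − 77 min = 3:57 PM.
The closing segment starts at 3:57 PM − 125 min = 1:52 PM.
The interview segment starts at 1:52 PM + 332 min = 7:24 PM.
The cold open is bounded by the interview segment, so the latest it can start is 7:24 PM.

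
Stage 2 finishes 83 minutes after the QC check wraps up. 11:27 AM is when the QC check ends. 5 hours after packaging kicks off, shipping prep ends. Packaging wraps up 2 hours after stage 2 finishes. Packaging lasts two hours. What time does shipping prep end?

Stage 2 ends at 11:27 AM + 83 min = 12:50 PM.
Packaging ends at 12:50 PM + 120 min = 2:50 PM.
Packaging starts at 2:50 PM − 120 min = 12:50 PM.
Shipping prep ends at 12:50 PM + 300 min = 5:50 PM.

5:50 PM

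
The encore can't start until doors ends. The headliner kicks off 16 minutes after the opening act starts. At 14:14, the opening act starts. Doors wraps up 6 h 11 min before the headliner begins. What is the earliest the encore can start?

08:19

The headliner starts at 14:14 + 16 min = 14:30.
Doors ends at 14:30 − 371 min = 08:19.
The encore is bounded by doors, so the earliest it can start is 08:19.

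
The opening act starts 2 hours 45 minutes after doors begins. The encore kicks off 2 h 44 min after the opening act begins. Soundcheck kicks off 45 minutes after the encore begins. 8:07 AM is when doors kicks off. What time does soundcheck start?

2:21 PM

The opening act starts at 8:07 AM + 165 min = 10:52 AM.
The encore starts at 10:52 AM + 164 min = 1:36 PM.
Soundcheck starts at 1:36 PM + 45 min = 2:21 PM.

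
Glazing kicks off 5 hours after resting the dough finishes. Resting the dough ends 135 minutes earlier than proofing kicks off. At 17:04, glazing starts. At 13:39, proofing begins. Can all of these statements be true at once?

No

Resting the dough ends at 13:39 − 135 min = 11:24.
Glazing starts at 11:24 + 300 min = 16:24.
But glazing is also said to start at 17:04 — a 40-minute conflict.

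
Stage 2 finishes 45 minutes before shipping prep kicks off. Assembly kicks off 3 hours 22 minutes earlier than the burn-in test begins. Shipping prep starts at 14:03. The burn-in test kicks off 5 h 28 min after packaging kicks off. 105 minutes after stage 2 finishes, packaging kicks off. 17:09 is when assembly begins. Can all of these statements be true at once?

Yes

Stage 2 ends at 14:03 − 45 min = 13:18.
Packaging starts at 13:18 + 105 min = 15:03.
The burn-in test starts at 15:03 + 328 min = 20:31.
Assembly starts at 20:31 − 202 min = 17:09.
That matches the stated 17:09, so the schedule is consistent.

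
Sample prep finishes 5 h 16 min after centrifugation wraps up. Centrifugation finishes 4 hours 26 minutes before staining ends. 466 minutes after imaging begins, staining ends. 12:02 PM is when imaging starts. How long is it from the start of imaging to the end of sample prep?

Staining ends at 12:02 PM + 466 min = 7:48 PM.
Centrifugation ends at 7:48 PM − 266 min = 3:22 PM.
Sample prep ends at 3:22 PM + 316 min = 8:38 PM.
From 12:02 PM to 8:38 PM is 516 minutes.

516 minutes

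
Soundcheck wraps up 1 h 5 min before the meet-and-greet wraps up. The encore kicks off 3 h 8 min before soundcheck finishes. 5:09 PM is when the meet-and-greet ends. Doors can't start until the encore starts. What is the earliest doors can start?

12:56 PM

Soundcheck ends at 5:09 PM − 65 min = 4:04 PM.
The encore starts at 4:04 PM − 188 min = 12:56 PM.
Doors is bounded by the encore, so the earliest it can start is 12:56 PM.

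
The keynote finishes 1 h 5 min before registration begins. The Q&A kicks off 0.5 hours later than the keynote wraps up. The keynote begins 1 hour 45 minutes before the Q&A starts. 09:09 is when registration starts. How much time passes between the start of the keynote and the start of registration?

2 hours 20 minutes

The keynote ends at 09:09 − 65 min = 08:04.
The Q&A starts at 08:04 + 30 min = 08:34.
The keynote starts at 08:34 − 105 min = 06:49.
From 06:49 to 09:09 is 2 hours 20 minutes.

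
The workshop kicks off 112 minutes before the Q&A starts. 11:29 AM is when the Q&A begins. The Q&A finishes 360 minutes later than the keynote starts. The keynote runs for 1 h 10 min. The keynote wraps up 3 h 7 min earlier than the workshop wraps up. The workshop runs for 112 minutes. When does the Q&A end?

1:12 PM

The workshop starts at 11:29 AM − 112 min = 9:37 AM.
The workshop ends at 9:37 AM + 112 min = 11:29 AM.
The keynote ends at 11:29 AM − 187 min = 8:22 AM.
The keynote starts at 8:22 AM − 70 min = 7:12 AM.
The Q&A ends at 7:12 AM + 360 min = 1:12 PM.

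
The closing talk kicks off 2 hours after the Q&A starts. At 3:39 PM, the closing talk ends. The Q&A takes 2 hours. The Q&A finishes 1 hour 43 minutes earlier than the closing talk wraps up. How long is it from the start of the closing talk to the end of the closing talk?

The Q&A ends at 3:39 PM − 103 min = 1:56 PM.
The Q&A starts at 1:56 PM − 120 min = 11:56 AM.
The closing talk starts at 11:56 AM + 120 min = 1:56 PM.
From 1:56 PM to 3:39 PM is 103 minutes.

103 minutes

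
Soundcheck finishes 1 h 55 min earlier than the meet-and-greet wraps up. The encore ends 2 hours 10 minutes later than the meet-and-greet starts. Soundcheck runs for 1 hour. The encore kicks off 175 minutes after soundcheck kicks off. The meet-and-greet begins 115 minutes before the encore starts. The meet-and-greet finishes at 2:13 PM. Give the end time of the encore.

Soundcheck ends at 2:13 PM − 115 min = 12:18 PM.
Soundcheck starts at 12:18 PM − 60 min = 11:18 AM.
The encore starts at 11:18 AM + 175 min = 2:13 PM.
The meet-and-greet starts at 2:13 PM − 115 min = 12:18 PM.
The encore ends at 12:18 PM + 130 min = 2:28 PM.

2:28 PM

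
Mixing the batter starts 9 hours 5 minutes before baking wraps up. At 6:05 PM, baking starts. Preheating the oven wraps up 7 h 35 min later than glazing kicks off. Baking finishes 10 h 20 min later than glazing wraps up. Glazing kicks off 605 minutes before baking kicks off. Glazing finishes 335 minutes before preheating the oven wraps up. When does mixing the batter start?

11:15 AM

Glazing starts at 6:05 PM − 605 min = 8:00 AM.
Preheating the oven ends at 8:00 AM + 455 min = 3:35 PM.
Glazing ends at 3:35 PM − 335 min = 10:00 AM.
Baking ends at 10:00 AM + 620 min = 8:20 PM.
Mixing the batter starts at 8:20 PM − 545 min = 11:15 AM.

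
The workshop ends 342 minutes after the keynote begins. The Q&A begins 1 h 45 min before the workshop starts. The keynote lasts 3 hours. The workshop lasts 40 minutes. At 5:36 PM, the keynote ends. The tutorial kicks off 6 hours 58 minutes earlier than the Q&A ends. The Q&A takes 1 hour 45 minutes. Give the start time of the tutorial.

12:40 PM

The keynote starts at 5:36 PM − 180 min = 2:36 PM.
The workshop ends at 2:36 PM + 342 min = 8:18 PM.
The workshop starts at 8:18 PM − 40 min = 7:38 PM.
The Q&A starts at 7:38 PM − 105 min = 5:53 PM.
The Q&A ends at 5:53 PM + 105 min = 7:38 PM.
The tutorial starts at 7:38 PM − 418 min = 12:40 PM.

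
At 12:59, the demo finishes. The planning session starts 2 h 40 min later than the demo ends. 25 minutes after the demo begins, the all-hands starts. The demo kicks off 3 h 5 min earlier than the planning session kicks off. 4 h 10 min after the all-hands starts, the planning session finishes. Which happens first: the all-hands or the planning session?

the all-hands

The planning session starts at 12:59 + 160 min = 15:39.
The demo starts at 15:39 − 185 min = 12:34.
The all-hands starts at 12:34 + 25 min = 12:59.
The all-hands starts at 12:59 and the planning session starts at 15:39, so the all-hands is first.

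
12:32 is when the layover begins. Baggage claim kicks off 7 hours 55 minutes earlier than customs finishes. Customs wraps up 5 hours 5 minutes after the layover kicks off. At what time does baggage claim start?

Customs ends at 12:32 + 305 min = 17:37.
Baggage claim starts at 17:37 − 475 min = 09:42.

09:42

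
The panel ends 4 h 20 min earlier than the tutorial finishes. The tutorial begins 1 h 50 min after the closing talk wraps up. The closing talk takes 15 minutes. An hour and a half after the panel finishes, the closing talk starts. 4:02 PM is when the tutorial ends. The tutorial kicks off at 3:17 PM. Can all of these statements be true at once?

The panel ends at 4:02 PM − 260 min = 11:42 AM.
The closing talk starts at 11:42 AM + 90 min = 1:12 PM.
The closing talk ends at 1:12 PM + 15 min = 1:27 PM.
The tutorial starts at 1:27 PM + 110 min = 3:17 PM.
That matches the stated 3:17 PM, so the schedule is consistent.

Yes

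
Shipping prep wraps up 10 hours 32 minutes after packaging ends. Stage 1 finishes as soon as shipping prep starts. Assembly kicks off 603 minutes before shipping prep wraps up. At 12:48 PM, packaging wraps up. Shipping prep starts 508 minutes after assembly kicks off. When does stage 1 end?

9:45 PM

Shipping prep ends at 12:48 PM + 632 min = 11:20 PM.
Assembly starts at 11:20 PM − 603 min = 1:17 PM.
Shipping prep starts at 1:17 PM + 508 min = 9:45 PM.
So stage 1 ends at 9:45 PM.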